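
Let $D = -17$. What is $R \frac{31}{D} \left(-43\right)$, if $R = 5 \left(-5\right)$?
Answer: $- \frac{33325}{17} \approx -1960.3$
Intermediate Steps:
$R = -25$
$R \frac{31}{D} \left(-43\right) = - 25 \frac{31}{-17} \left(-43\right) = - 25 \cdot 31 \left(- \frac{1}{17}\right) \left(-43\right) = \left(-25\right) \left(- \frac{31}{17}\right) \left(-43\right) = \frac{775}{17} \left(-43\right) = - \frac{33325}{17}$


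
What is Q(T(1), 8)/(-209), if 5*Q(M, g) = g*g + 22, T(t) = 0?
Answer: -86/1045 ≈ -0.082297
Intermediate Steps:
Q(M, g) = 22/5 + g²/5 (Q(M, g) = (g*g + 22)/5 = (g² + 22)/5 = (22 + g²)/5 = 22/5 + g²/5)
Q(T(1), 8)/(-209) = (22/5 + (⅕)*8²)/(-209) = (22/5 + (⅕)*64)*(-1/209) = (22/5 + 64/5)*(-1/209) = (86/5)*(-1/209) = -86/1045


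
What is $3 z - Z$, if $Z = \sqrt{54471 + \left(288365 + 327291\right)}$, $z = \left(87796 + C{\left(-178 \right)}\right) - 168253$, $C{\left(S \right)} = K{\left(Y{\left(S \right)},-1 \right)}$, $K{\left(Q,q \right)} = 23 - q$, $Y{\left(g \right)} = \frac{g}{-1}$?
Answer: $-241299 - \sqrt{670127} \approx -2.4212 \cdot 10^{5}$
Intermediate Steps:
$Y{\left(g \right)} = - g$ ($Y{\left(g \right)} = g \left(-1\right) = - g$)
$C{\left(S \right)} = 24$ ($C{\left(S \right)} = 23 - -1 = 23 + 1 = 24$)
$z = -80433$ ($z = \left(87796 + 24\right) - 168253 = 87820 - 168253 = -80433$)
$Z = \sqrt{670127}$ ($Z = \sqrt{54471 + 615656} = \sqrt{670127} \approx 818.61$)
$3 z - Z = 3 \left(-80433\right) - \sqrt{670127} = -241299 - \sqrt{670127}$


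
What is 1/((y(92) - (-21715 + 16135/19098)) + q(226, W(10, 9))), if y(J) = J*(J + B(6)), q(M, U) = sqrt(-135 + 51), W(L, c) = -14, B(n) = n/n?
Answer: 11040542780454/334198973510555665 - 729467208*I*sqrt(21)/334198973510555665 ≈ 3.3036e-5 - 1.0003e-8*I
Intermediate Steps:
B(n) = 1
q(M, U) = 2*I*sqrt(21) (q(M, U) = sqrt(-84) = 2*I*sqrt(21))
y(J) = J*(1 + J) (y(J) = J*(J + 1) = J*(1 + J))
1/((y(92) - (-21715 + 16135/19098)) + q(226, W(10, 9))) = 1/((92*(1 + 92) - (-21715 + 16135/19098)) + 2*I*sqrt(21)) = 1/((92*93 - (-21715 + 16135*(1/19098))) + 2*I*sqrt(21)) = 1/((8556 - (-21715 + 16135/19098)) + 2*I*sqrt(21)) = 1/((8556 - 1*(-414696935/19098)) + 2*I*sqrt(21)) = 1/((8556 + 414696935/19098) + 2*I*sqrt(21)) = 1/(578099423/19098 + 2*I*sqrt(21))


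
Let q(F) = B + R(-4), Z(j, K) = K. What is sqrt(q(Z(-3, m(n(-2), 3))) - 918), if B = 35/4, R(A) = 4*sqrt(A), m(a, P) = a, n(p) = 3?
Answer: sqrt(-3637 + 32*I)/2 ≈ 0.13265 + 30.154*I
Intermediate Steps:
B = 35/4 (B = 35*(1/4) = 35/4 ≈ 8.7500)
q(F) = 35/4 + 8*I (q(F) = 35/4 + 4*sqrt(-4) = 35/4 + 4*(2*I) = 35/4 + 8*I)
sqrt(q(Z(-3, m(n(-2), 3))) - 918) = sqrt((35/4 + 8*I) - 918) = sqrt(-3637/4 + 8*I)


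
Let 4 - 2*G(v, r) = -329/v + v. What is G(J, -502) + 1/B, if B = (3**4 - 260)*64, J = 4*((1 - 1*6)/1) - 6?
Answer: 1291651/148928 ≈ 8.6730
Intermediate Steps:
J = -26 (J = 4*((1 - 6)*1) - 6 = 4*(-5*1) - 6 = 4*(-5) - 6 = -20 - 6 = -26)
G(v, r) = 2 - v/2 + 329/(2*v) (G(v, r) = 2 - (-329/v + v)/2 = 2 - (v - 329/v)/2 = 2 + (-v/2 + 329/(2*v)) = 2 - v/2 + 329/(2*v))
B = -11456 (B = (81 - 260)*64 = -179*64 = -11456)
G(J, -502) + 1/B = (1/2)*(329 - 1*(-26)*(-4 - 26))/(-26) + 1/(-11456) = (1/2)*(-1/26)*(329 - 1*(-26)*(-30)) - 1/11456 = (1/2)*(-1/26)*(329 - 780) - 1/11456 = (1/2)*(-1/26)*(-451) - 1/11456 = 451/52 - 1/11456 = 1291651/148928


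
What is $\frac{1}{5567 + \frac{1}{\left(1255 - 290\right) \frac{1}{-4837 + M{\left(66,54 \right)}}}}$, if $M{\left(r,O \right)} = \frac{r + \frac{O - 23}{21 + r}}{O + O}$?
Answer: $\frac{9067140}{50431325701} \approx 0.00017979$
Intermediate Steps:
$M{\left(r,O \right)} = \frac{r + \frac{-23 + O}{21 + r}}{2 O}$
$\frac{1}{5567 + \frac{1}{\left(1255 - 290\right) \frac{1}{-4837 + M{\left(66,54 \right)}}}} = \frac{1}{5567 + \frac{1}{\left(1255 - 290\right) \frac{1}{-4837 + \frac{-23 + 54 + 66^{2} + 21 \cdot 66}{2 \cdot 54 \left(21 + 66\right)}}}} = \frac{1}{5567 + \frac{1}{965 \frac{1}{-4837 + \frac{1}{2} \cdot \frac{1}{54} \cdot \frac{1}{87} \left(-23 + 54 + 4356 + 1386\right)}}} = \frac{1}{5567 + \frac{1}{965 \frac{1}{-4837 + \frac{1}{2} \cdot \frac{1}{54} \cdot \frac{1}{87} \cdot 5773}}} = \frac{1}{5567 + \frac{1}{965 \frac{1}{-4837 + \frac{5773}{9396}}}} = \frac{1}{5567 + \frac{1}{965 \frac{1}{- \frac{45442679}{9396}}}} = \frac{1}{5567 + \frac{1}{965 \left(- \frac{9396}{45442679}\right)}} = \frac{1}{5567 + \frac{1}{- \frac{9067140}{45442679}}} = \frac{1}{5567 - \frac{45442679}{9067140}} = \frac{1}{\frac{50431325701}{9067140}} = \frac{9067140}{50431325701}$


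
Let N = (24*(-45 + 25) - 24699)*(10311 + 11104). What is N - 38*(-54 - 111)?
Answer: -539202015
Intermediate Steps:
N = -539208285 (N = (24*(-20) - 24699)*21415 = (-480 - 24699)*21415 = -25179*21415 = -539208285)
N - 38*(-54 - 111) = -539208285 - 38*(-54 - 111) = -539208285 - 38*(-165) = -539208285 - 1*(-6270) = -539208285 + 6270 = -539202015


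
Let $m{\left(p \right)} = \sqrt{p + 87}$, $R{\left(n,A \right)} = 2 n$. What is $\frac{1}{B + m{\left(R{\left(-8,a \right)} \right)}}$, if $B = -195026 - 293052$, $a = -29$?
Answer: $- \frac{488078}{238220134013} - \frac{\sqrt{71}}{238220134013} \approx -2.0489 \cdot 10^{-6}$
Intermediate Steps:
$m{\left(p \right)} = \sqrt{87 + p}$
$B = -488078$
$\frac{1}{B + m{\left(R{\left(-8,a \right)} \right)}} = \frac{1}{-488078 + \sqrt{87 + 2 \left(-8\right)}} = \frac{1}{-488078 + \sqrt{87 - 16}} = \frac{1}{-488078 + \sqrt{71}}$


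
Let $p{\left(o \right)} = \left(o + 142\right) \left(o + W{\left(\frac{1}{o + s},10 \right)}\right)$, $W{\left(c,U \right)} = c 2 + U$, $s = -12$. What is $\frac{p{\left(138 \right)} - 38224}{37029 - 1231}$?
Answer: $\frac{14492}{161091} \approx 0.089962$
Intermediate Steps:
$W{\left(c,U \right)} = U + 2 c$ ($W{\left(c,U \right)} = 2 c + U = U + 2 c$)
$p{\left(o \right)} = \left(142 + o\right) \left(10 + o + \frac{2}{-12 + o}\right)$ ($p{\left(o \right)} = \left(o + 142\right) \left(o + \left(10 + \frac{2}{o - 12}\right)\right) = \left(142 + o\right) \left(o + \left(10 + \frac{2}{-12 + o}\right)\right) = \left(142 + o\right) \left(10 + o + \frac{2}{-12 + o}\right)$)
$\frac{p{\left(138 \right)} - 38224}{37029 - 1231} = \frac{\frac{-16756 + 138^{3} - 55476 + 140 \cdot 138^{2}}{-12 + 138} - 38224}{37029 - 1231} = \frac{\frac{-16756 + 2628072 - 55476 + 140 \cdot 19044}{126} - 38224}{35798} = \left(\frac{-16756 + 2628072 - 55476 + 2666160}{126} - 38224\right) \frac{1}{35798} = \left(\frac{1}{126} \cdot 5222000 - 38224\right) \frac{1}{35798} = \left(\frac{373000}{9} - 38224\right) \frac{1}{35798} = \frac{28984}{9} \cdot \frac{1}{35798} = \frac{14492}{161091}$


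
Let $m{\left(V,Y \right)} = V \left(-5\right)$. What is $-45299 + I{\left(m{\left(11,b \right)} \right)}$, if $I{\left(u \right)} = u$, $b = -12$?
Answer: $-45354$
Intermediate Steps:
$m{\left(V,Y \right)} = - 5 V$
$-45299 + I{\left(m{\left(11,b \right)} \right)} = -45299 - 55 = -45354$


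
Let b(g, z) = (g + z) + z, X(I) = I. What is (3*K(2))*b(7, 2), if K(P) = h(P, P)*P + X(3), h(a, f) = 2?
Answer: 231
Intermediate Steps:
K(P) = 3 + 2*P (K(P) = 2*P + 3 = 3 + 2*P)
b(g, z) = g + 2*z
(3*K(2))*b(7, 2) = (3*(3 + 2*2))*(7 + 2*2) = (3*(3 + 4))*(7 + 4) = (3*7)*11 = 21*11 = 231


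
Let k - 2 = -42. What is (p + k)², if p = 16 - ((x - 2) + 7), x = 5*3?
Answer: 1936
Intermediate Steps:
k = -40 (k = 2 - 42 = -40)
x = 15
p = -4 (p = 16 - ((15 - 2) + 7) = 16 - (13 + 7) = 16 - 1*20 = 16 - 20 = -4)
(p + k)² = (-4 - 40)² = (-44)² = 1936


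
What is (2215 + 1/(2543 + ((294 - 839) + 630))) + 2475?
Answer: 12325321/2628 ≈ 4690.0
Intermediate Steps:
(2215 + 1/(2543 + ((294 - 839) + 630))) + 2475 = (2215 + 1/(2543 + (-545 + 630))) + 2475 = (2215 + 1/(2543 + 85)) + 2475 = (2215 + 1/2628) + 2475 = 5821021/2628 + 2475 = 12325321/2628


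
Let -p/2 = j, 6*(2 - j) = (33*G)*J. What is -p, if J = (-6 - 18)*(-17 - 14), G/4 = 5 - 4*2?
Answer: 98212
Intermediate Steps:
G = -12 (G = 4*(5 - 4*2) = 4*(5 - 8) = 4*(-3) = -12)
J = 744 (J = -24*(-31) = 744)
j = 49106 (j = 2 - 33*(-12)*744/6 = 2 - (-66)*744 = 2 - 1/6*(-294624) = 2 + 49104 = 49106)
p = -98212 (p = -2*49106 = -98212)
-p = -1*(-98212) = 98212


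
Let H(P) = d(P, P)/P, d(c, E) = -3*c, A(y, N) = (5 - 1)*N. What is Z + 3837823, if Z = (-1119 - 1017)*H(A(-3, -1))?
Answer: 3844231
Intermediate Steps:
A(y, N) = 4*N
H(P) = -3 (H(P) = (-3*P)/P = -3)
Z = 6408 (Z = (-1119 - 1017)*(-3) = -2136*(-3) = 6408)
Z + 3837823 = 6408 + 3837823 = 3844231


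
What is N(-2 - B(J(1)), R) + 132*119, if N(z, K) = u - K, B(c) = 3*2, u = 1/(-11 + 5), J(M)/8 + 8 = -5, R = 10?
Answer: 94187/6 ≈ 15698.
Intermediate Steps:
J(M) = -104 (J(M) = -64 + 8*(-5) = -64 - 40 = -104)
u = -⅙ (u = 1/(-6) = -⅙ ≈ -0.16667)
B(c) = 6
N(z, K) = -⅙ - K
N(-2 - B(J(1)), R) + 132*119 = (-⅙ - 1*10) + 132*119 = (-⅙ - 10) + 15708 = -61/6 + 15708 = 94187/6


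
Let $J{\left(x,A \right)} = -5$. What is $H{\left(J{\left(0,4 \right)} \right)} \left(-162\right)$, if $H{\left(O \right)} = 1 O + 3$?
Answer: $324$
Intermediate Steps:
$H{\left(O \right)} = 3 + O$ ($H{\left(O \right)} = O + 3 = 3 + O$)
$H{\left(J{\left(0,4 \right)} \right)} \left(-162\right) = \left(3 - 5\right) \left(-162\right) = \left(-2\right) \left(-162\right) = 324$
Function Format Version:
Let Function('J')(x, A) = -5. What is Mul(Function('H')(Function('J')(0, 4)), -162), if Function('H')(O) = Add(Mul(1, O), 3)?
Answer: 324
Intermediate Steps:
Function('H')(O) = Add(3, O) (Function('H')(O) = Add(O, 3) = Add(3, O))
Mul(Function('H')(Function('J')(0, 4)), -162) = Mul(Add(3, -5), -162) = Mul(-2, -162) = 324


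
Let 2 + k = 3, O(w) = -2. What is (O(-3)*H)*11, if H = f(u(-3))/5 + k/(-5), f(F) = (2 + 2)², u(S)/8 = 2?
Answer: -66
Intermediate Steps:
k = 1 (k = -2 + 3 = 1)
u(S) = 16 (u(S) = 8*2 = 16)
f(F) = 16 (f(F) = 4² = 16)
H = 3 (H = 16/5 + 1/(-5) = 16*(⅕) + 1*(-⅕) = 16/5 - ⅕ = 3)
(O(-3)*H)*11 = -2*3*11 = -6*11 = -66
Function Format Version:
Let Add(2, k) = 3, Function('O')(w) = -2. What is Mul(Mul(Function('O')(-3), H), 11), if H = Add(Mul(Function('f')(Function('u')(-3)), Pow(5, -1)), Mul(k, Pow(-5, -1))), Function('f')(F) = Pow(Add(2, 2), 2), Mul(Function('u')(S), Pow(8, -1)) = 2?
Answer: -66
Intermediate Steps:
k = 1 (k = Add(-2, 3) = 1)
Function('u')(S) = 16 (Function('u')(S) = Mul(8, 2) = 16)
Function('f')(F) = 16 (Function('f')(F) = Pow(4, 2) = 16)
H = 3 (H = Add(Mul(16, Pow(5, -1)), Mul(1, Pow(-5, -1))) = Add(Mul(16, Rational(1, 5)), Mul(1, Rational(-1, 5))) = Add(Rational(16, 5), Rational(-1, 5)) = 3)
Mul(Mul(Function('O')(-3), H), 11) = Mul(Mul(-2, 3), 11) = Mul(-6, 11) = -66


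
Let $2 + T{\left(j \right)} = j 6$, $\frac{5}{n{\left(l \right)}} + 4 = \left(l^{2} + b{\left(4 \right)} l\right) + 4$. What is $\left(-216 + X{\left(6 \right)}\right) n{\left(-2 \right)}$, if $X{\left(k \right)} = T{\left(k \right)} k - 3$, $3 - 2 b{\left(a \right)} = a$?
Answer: $-15$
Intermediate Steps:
$b{\left(a \right)} = \frac{3}{2} - \frac{a}{2}$
$n{\left(l \right)} = \frac{5}{l^{2} - \frac{l}{2}}$ ($n{\left(l \right)} = \frac{5}{-4 + \left(\left(l^{2} + \left(\frac{3}{2} - 2\right) l\right) + 4\right)} = \frac{5}{-4 + \left(\left(l^{2} - \frac{l}{2}\right) + 4\right)} = \frac{5}{-4 + \left(4 + l^{2} - \frac{l}{2}\right)} = \frac{5}{l^{2} - \frac{l}{2}}$)
$T{\left(j \right)} = -2 + 6 j$ ($T{\left(j \right)} = -2 + j 6 = -2 + 6 j$)
$X{\left(k \right)} = -3 + k \left(-2 + 6 k\right)$ ($X{\left(k \right)} = \left(-2 + 6 k\right) k - 3 = k \left(-2 + 6 k\right) - 3 = -3 + k \left(-2 + 6 k\right)$)
$\left(-216 + X{\left(6 \right)}\right) n{\left(-2 \right)} = \left(-216 - \left(3 - 12 \left(-1 + 3 \cdot 6\right)\right)\right) \frac{10}{\left(-2\right) \left(-1 + 2 \left(-2\right)\right)} = \left(-216 - \left(3 - 12 \left(-1 + 18\right)\right)\right) 10 \left(- \frac{1}{2}\right) \frac{1}{-1 - 4} = \left(-216 - \left(3 - 204\right)\right) 10 \left(- \frac{1}{2}\right) \frac{1}{-5} = \left(-216 + \left(-3 + 204\right)\right) 10 \left(- \frac{1}{2}\right) \left(- \frac{1}{5}\right) = \left(-216 + 201\right) 1 = \left(-15\right) 1 = -15$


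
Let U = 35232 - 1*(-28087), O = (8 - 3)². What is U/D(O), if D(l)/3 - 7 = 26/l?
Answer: 1582975/603 ≈ 2625.2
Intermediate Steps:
O = 25 (O = 5² = 25)
U = 63319 (U = 35232 + 28087 = 63319)
D(l) = 21 + 78/l (D(l) = 21 + 3*(26/l) = 21 + 78/l)
U/D(O) = 63319/(21 + 78/25) = 63319/(603/25) = 63319*(25/603) = 1582975/603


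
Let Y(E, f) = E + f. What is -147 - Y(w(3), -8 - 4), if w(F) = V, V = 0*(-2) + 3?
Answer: -138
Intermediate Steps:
V = 3 (V = 0 + 3 = 3)
w(F) = 3
-147 - Y(w(3), -8 - 4) = -147 - (3 + (-8 - 4)) = -147 - (3 - 12) = -147 - 1*(-9) = -147 + 9 = -138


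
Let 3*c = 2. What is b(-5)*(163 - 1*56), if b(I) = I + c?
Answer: -1391/3 ≈ -463.67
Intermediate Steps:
c = ⅔ (c = (⅓)*2 = ⅔ ≈ 0.66667)
b(I) = ⅔ + I (b(I) = I + ⅔ = ⅔ + I)
b(-5)*(163 - 1*56) = (⅔ - 5)*(163 - 1*56) = -13*(163 - 56)/3 = -13/3*107 = -1391/3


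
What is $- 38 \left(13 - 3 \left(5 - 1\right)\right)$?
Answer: $-38$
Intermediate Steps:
$- 38 \left(13 - 3 \left(5 - 1\right)\right) = - 38 \left(13 - 12\right) = \left(-38\right) 1 = -38$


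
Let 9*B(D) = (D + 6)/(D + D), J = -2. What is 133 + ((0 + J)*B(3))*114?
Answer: 95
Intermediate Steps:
B(D) = (6 + D)/(18*D) (B(D) = ((D + 6)/(D + D))/9 = ((6 + D)/((2*D)))/9 = ((6 + D)*(1/(2*D)))/9 = ((6 + D)/(2*D))/9 = (6 + D)/(18*D))
133 + ((0 + J)*B(3))*114 = 133 + ((0 - 2)*((1/18)*(6 + 3)/3))*114 = 133 - 9/(9*3)*114 = 133 - 2*1/6*114 = 133 - 1/3*114 = 133 - 38 = 95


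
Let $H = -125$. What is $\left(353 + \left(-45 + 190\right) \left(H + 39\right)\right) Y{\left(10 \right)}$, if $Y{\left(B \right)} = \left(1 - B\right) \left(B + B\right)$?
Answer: $2181060$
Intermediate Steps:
$Y{\left(B \right)} = 2 B \left(1 - B\right)$ ($Y{\left(B \right)} = \left(1 - B\right) 2 B = 2 B \left(1 - B\right)$)
$\left(353 + \left(-45 + 190\right) \left(H + 39\right)\right) Y{\left(10 \right)} = \left(353 + \left(-45 + 190\right) \left(-125 + 39\right)\right) 2 \cdot 10 \left(1 - 10\right) = \left(353 + 145 \left(-86\right)\right) 2 \cdot 10 \left(1 - 10\right) = \left(353 - 12470\right) 2 \cdot 10 \left(-9\right) = \left(-12117\right) \left(-180\right) = 2181060$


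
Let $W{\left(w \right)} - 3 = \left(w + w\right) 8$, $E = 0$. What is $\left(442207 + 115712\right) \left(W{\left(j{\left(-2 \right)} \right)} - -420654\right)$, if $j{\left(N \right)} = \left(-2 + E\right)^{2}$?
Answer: $234728239599$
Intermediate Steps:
$j{\left(N \right)} = 4$ ($j{\left(N \right)} = \left(-2 + 0\right)^{2} = \left(-2\right)^{2} = 4$)
$W{\left(w \right)} = 3 + 16 w$ ($W{\left(w \right)} = 3 + \left(w + w\right) 8 = 3 + 2 w 8 = 3 + 16 w$)
$\left(442207 + 115712\right) \left(W{\left(j{\left(-2 \right)} \right)} - -420654\right) = \left(442207 + 115712\right) \left(\left(3 + 16 \cdot 4\right) - -420654\right) = 557919 \left(\left(3 + 64\right) + 420654\right) = 557919 \left(67 + 420654\right) = 557919 \cdot 420721 = 234728239599$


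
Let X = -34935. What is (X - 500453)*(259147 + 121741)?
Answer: -203922864544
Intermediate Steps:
(X - 500453)*(259147 + 121741) = (-34935 - 500453)*(259147 + 121741) = -535388*380888 = -203922864544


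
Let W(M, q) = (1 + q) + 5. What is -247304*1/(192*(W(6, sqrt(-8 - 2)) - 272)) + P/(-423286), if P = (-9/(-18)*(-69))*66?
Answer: 871121972939/179725542456 + 30913*I*sqrt(10)/1698384 ≈ 4.847 + 0.057558*I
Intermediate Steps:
P = -2277 (P = (-9*(-1/18)*(-69))*66 = ((1/2)*(-69))*66 = -69/2*66 = -2277)
W(M, q) = 6 + q
-247304*1/(192*(W(6, sqrt(-8 - 2)) - 272)) + P/(-423286) = -247304*1/(192*((6 + sqrt(-8 - 2)) - 272)) - 2277/(-423286) = -247304*1/(192*((6 + sqrt(-10)) - 272)) - 2277*(-1/423286) = -247304*1/(192*((6 + I*sqrt(10)) - 272)) + 2277/423286 = -247304*1/(192*(-266 + I*sqrt(10))) + 2277/423286 = -247304/(-51072 + 192*I*sqrt(10)) + 2277/423286 = 2277/423286 - 247304/(-51072 + 192*I*sqrt(10))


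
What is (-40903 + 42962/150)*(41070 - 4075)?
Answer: -22539159356/15 ≈ -1.5026e+9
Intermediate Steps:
(-40903 + 42962/150)*(41070 - 4075) = (-40903 + 42962*(1/150))*36995 = (-40903 + 21481/75)*36995 = -3046244/75*36995 = -22539159356/15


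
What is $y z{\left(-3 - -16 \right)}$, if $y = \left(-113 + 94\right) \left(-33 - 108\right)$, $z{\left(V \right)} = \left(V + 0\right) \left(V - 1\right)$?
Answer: $417924$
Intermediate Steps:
$z{\left(V \right)} = V \left(-1 + V\right)$
$y = 2679$ ($y = \left(-19\right) \left(-141\right) = 2679$)
$y z{\left(-3 - -16 \right)} = 2679 \left(-3 - -16\right) \left(-1 - -13\right) = 2679 \left(-3 + 16\right) \left(-1 + \left(-3 + 16\right)\right) = 2679 \cdot 13 \left(-1 + 13\right) = 2679 \cdot 13 \cdot 12 = 2679 \cdot 156 = 417924$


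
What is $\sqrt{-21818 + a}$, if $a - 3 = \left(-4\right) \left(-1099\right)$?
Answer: $i \sqrt{17419} \approx 131.98 i$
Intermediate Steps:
$a = 4399$ ($a = 3 - -4396 = 3 + 4396 = 4399$)
$\sqrt{-21818 + a} = \sqrt{-21818 + 4399} = \sqrt{-17419} = i \sqrt{17419}$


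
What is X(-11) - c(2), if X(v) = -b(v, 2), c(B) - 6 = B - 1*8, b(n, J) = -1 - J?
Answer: 3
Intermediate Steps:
c(B) = -2 + B (c(B) = 6 + (B - 1*8) = 6 + (B - 8) = 6 + (-8 + B) = -2 + B)
X(v) = 3 (X(v) = -(-1 - 1*2) = -(-1 - 2) = -1*(-3) = 3)
X(-11) - c(2) = 3 - (-2 + 2) = 3 - 1*0 = 3 + 0 = 3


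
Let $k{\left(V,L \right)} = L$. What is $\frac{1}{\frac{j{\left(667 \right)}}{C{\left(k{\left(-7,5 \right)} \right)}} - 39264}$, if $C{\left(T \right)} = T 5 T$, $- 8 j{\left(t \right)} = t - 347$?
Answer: $- \frac{25}{981608} \approx -2.5468 \cdot 10^{-5}$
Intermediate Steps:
$j{\left(t \right)} = \frac{347}{8} - \frac{t}{8}$ ($j{\left(t \right)} = - \frac{t - 347}{8} = - \frac{-347 + t}{8} = \frac{347}{8} - \frac{t}{8}$)
$C{\left(T \right)} = 5 T^{2}$ ($C{\left(T \right)} = 5 T T = 5 T^{2}$)
$\frac{1}{\frac{j{\left(667 \right)}}{C{\left(k{\left(-7,5 \right)} \right)}} - 39264} = \frac{1}{\frac{\frac{347}{8} - \frac{667}{8}}{5 \cdot 5^{2}} - 39264} = \frac{1}{\frac{\frac{347}{8} - \frac{667}{8}}{5 \cdot 25} - 39264} = \frac{1}{- \frac{40}{125} - 39264} = \frac{1}{\left(-40\right) \frac{1}{125} - 39264} = \frac{1}{- \frac{8}{25} - 39264} = \frac{1}{- \frac{981608}{25}} = - \frac{25}{981608}$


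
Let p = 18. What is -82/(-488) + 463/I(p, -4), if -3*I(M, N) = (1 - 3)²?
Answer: -21172/61 ≈ -347.08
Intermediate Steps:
I(M, N) = -4/3 (I(M, N) = -(1 - 3)²/3 = -⅓*(-2)² = -⅓*4 = -4/3)
-82/(-488) + 463/I(p, -4) = -82/(-488) + 463/(-4/3) = -82*(-1/488) + 463*(-¾) = 41/244 - 1389/4 = -21172/61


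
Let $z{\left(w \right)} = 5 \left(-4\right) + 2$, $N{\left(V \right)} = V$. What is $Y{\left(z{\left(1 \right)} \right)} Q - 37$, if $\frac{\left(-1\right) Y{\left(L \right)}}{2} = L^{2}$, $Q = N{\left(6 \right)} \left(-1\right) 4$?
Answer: $15515$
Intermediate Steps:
$z{\left(w \right)} = -18$ ($z{\left(w \right)} = -20 + 2 = -18$)
$Q = -24$ ($Q = 6 \left(-1\right) 4 = \left(-6\right) 4 = -24$)
$Y{\left(L \right)} = - 2 L^{2}$
$Y{\left(z{\left(1 \right)} \right)} Q - 37 = - 2 \left(-18\right)^{2} \left(-24\right) - 37 = \left(-2\right) 324 \left(-24\right) - 37 = \left(-648\right) \left(-24\right) - 37 = 15552 - 37 = 15515$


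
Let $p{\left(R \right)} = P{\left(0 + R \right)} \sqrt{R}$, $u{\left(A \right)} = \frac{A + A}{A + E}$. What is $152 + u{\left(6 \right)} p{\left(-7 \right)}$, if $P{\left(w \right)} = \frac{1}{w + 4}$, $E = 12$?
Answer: $152 - \frac{2 i \sqrt{7}}{9} \approx 152.0 - 0.58794 i$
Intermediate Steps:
$P{\left(w \right)} = \frac{1}{4 + w}$
$u{\left(A \right)} = \frac{2 A}{12 + A}$ ($u{\left(A \right)} = \frac{A + A}{A + 12} = \frac{2 A}{12 + A}$)
$p{\left(R \right)} = \frac{\sqrt{R}}{4 + R}$ ($p{\left(R \right)} = \frac{\sqrt{R}}{4 + \left(0 + R\right)} = \frac{\sqrt{R}}{4 + R}$)
$152 + u{\left(6 \right)} p{\left(-7 \right)} = 152 + 2 \cdot 6 \frac{1}{12 + 6} \frac{\sqrt{-7}}{4 - 7} = 152 + 2 \cdot 6 \cdot \frac{1}{18} \frac{i \sqrt{7}}{-3} = 152 + 2 \cdot 6 \cdot \frac{1}{18} i \sqrt{7} \left(- \frac{1}{3}\right) = 152 + \frac{2 \left(- \frac{i \sqrt{7}}{3}\right)}{3} = 152 - \frac{2 i \sqrt{7}}{9}$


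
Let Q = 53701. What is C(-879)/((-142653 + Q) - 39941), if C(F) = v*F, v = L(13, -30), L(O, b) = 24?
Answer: 21096/128893 ≈ 0.16367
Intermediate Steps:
v = 24
C(F) = 24*F
C(-879)/((-142653 + Q) - 39941) = (24*(-879))/((-142653 + 53701) - 39941) = -21096/(-88952 - 39941) = -21096/(-128893) = -21096*(-1/128893) = 21096/128893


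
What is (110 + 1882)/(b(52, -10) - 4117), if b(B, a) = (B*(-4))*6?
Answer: -1992/5365 ≈ -0.37130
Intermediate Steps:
b(B, a) = -24*B (b(B, a) = -4*B*6 = -24*B)
(110 + 1882)/(b(52, -10) - 4117) = (110 + 1882)/(-24*52 - 4117) = 1992/(-1248 - 4117) = 1992/(-5365) = 1992*(-1/5365) = -1992/5365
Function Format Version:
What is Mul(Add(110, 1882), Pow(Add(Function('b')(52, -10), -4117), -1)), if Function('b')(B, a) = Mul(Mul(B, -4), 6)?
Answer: Rational(-1992, 5365) ≈ -0.37130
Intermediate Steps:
Function('b')(B, a) = Mul(-24, B) (Function('b')(B, a) = Mul(Mul(-4, B), 6) = Mul(-24, B))
Mul(Add(110, 1882), Pow(Add(Function('b')(52, -10), -4117), -1)) = Mul(Add(110, 1882), Pow(Add(Mul(-24, 52), -4117), -1)) = Mul(1992, Pow(Add(-1248, -4117), -1)) = Mul(1992, Pow(-5365, -1)) = Mul(1992, Rational(-1, 5365)) = Rational(-1992, 5365)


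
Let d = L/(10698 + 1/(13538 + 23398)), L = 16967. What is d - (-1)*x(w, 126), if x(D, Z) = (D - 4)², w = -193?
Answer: 15335666530273/395141329 ≈ 38811.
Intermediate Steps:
x(D, Z) = (-4 + D)²
d = 626693112/395141329 (d = 16967/(10698 + 1/(13538 + 23398)) = 16967/(10698 + 1/36936) = 16967/(395141329/36936) = 16967*(36936/395141329) = 626693112/395141329 ≈ 1.5860)
d - (-1)*x(w, 126) = 626693112/395141329 - (-1)*(-4 - 193)² = 626693112/395141329 - (-1)*(-197)² = 626693112/395141329 - (-1)*38809 = 626693112/395141329 - 1*(-38809) = 626693112/395141329 + 38809 = 15335666530273/395141329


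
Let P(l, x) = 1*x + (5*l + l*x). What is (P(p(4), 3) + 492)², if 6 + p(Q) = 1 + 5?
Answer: 245025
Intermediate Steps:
p(Q) = 0 (p(Q) = -6 + (1 + 5) = -6 + 6 = 0)
P(l, x) = x + 5*l + l*x (P(l, x) = x + (5*l + l*x) = x + 5*l + l*x)
(P(p(4), 3) + 492)² = ((3 + 5*0 + 0*3) + 492)² = ((3 + 0 + 0) + 492)² = (3 + 492)² = 495² = 245025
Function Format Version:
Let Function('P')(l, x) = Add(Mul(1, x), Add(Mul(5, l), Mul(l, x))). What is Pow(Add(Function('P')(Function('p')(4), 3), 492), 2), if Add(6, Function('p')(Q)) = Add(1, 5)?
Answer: 245025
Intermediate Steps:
Function('p')(Q) = 0 (Function('p')(Q) = Add(-6, Add(1, 5)) = Add(-6, 6) = 0)
Function('P')(l, x) = Add(x, Mul(5, l), Mul(l, x)) (Function('P')(l, x) = Add(x, Add(Mul(5, l), Mul(l, x))) = Add(x, Mul(5, l), Mul(l, x)))
Pow(Add(Function('P')(Function('p')(4), 3), 492), 2) = Pow(Add(Add(3, Mul(5, 0), Mul(0, 3)), 492), 2) = Pow(Add(Add(3, 0, 0), 492), 2) = Pow(Add(3, 492), 2) = Pow(495, 2) = 245025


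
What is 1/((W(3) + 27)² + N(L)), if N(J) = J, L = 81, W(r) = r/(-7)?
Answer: 49/38565 ≈ 0.0012706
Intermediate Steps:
W(r) = -r/7 (W(r) = r*(-⅐) = -r/7)
1/((W(3) + 27)² + N(L)) = 1/((-⅐*3 + 27)² + 81) = 1/((-3/7 + 27)² + 81) = 1/((186/7)² + 81) = 1/(34596/49 + 81) = 1/(38565/49) = 49/38565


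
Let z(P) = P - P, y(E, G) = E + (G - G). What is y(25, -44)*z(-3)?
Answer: 0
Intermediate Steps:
y(E, G) = E (y(E, G) = E + 0 = E)
z(P) = 0
y(25, -44)*z(-3) = 25*0 = 0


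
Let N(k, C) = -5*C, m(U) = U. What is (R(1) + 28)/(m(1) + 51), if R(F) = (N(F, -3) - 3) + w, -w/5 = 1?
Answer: 35/52 ≈ 0.67308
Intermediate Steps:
w = -5 (w = -5*1 = -5)
R(F) = 7 (R(F) = (-5*(-3) - 3) - 5 = (15 - 3) - 5 = 12 - 5 = 7)
(R(1) + 28)/(m(1) + 51) = (7 + 28)/(1 + 51) = 35/52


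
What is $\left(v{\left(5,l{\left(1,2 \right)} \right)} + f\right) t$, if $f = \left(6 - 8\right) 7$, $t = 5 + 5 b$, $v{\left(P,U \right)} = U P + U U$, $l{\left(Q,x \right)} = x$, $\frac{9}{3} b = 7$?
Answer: $0$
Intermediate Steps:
$b = \frac{7}{3}$ ($b = \frac{1}{3} \cdot 7 = \frac{7}{3} \approx 2.3333$)
$v{\left(P,U \right)} = U^{2} + P U$ ($v{\left(P,U \right)} = P U + U^{2} = U^{2} + P U$)
$t = \frac{50}{3}$ ($t = 5 + 5 \cdot \frac{7}{3} = 5 + \frac{35}{3} = \frac{50}{3} \approx 16.667$)
$f = -14$ ($f = \left(-2\right) 7 = -14$)
$\left(v{\left(5,l{\left(1,2 \right)} \right)} + f\right) t = \left(2 \left(5 + 2\right) - 14\right) \frac{50}{3} = \left(2 \cdot 7 - 14\right) \frac{50}{3} = \left(14 - 14\right) \frac{50}{3} = 0 \cdot \frac{50}{3} = 0$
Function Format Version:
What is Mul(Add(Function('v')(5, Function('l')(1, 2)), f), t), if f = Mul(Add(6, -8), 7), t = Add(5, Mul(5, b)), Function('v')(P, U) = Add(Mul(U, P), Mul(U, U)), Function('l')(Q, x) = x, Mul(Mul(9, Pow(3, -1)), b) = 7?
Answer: 0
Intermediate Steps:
b = Rational(7, 3) (b = Mul(Rational(1, 3), 7) = Rational(7, 3) ≈ 2.3333)
Function('v')(P, U) = Add(Pow(U, 2), Mul(P, U)) (Function('v')(P, U) = Add(Mul(P, U), Pow(U, 2)) = Add(Pow(U, 2), Mul(P, U)))
t = Rational(50, 3) (t = Add(5, Mul(5, Rational(7, 3))) = Add(5, Rational(35, 3)) = Rational(50, 3) ≈ 16.667)
f = -14 (f = Mul(-2, 7) = -14)
Mul(Add(Function('v')(5, Function('l')(1, 2)), f), t) = Mul(Add(Mul(2, Add(5, 2)), -14), Rational(50, 3)) = Mul(Add(Mul(2, 7), -14), Rational(50, 3)) = Mul(Add(14, -14), Rational(50, 3)) = Mul(0, Rational(50, 3)) = 0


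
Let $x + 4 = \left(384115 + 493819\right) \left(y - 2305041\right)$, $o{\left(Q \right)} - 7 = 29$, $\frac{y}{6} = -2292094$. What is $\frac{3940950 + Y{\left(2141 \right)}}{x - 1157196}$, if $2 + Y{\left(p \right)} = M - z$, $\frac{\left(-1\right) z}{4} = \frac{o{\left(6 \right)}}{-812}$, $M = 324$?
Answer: $- \frac{80007818}{286179626468981} \approx -2.7957 \cdot 10^{-7}$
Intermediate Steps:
$y = -13752564$ ($y = 6 \left(-2292094\right) = -13752564$)
$o{\left(Q \right)} = 36$ ($o{\left(Q \right)} = 7 + 29 = 36$)
$z = \frac{36}{203}$ ($z = - 4 \frac{36}{-812} = - 4 \cdot 36 \left(- \frac{1}{812}\right) = \left(-4\right) \left(- \frac{9}{203}\right) = \frac{36}{203} \approx 0.17734$)
$x = -14097517388074$ ($x = -4 + \left(384115 + 493819\right) \left(-13752564 - 2305041\right) = -4 + 877934 \left(-16057605\right) = -4 - 14097517388070 = -14097517388074$)
$Y{\left(p \right)} = \frac{65330}{203}$ ($Y{\left(p \right)} = -2 + \left(324 - \frac{36}{203}\right) = -2 + \frac{65736}{203} = \frac{65330}{203}$)
$\frac{3940950 + Y{\left(2141 \right)}}{x - 1157196} = \frac{3940950 + \frac{65330}{203}}{-14097517388074 - 1157196} = \frac{800078180}{203 \left(-14097518545270\right)} = \frac{800078180}{203} \left(- \frac{1}{14097518545270}\right) = - \frac{80007818}{286179626468981}$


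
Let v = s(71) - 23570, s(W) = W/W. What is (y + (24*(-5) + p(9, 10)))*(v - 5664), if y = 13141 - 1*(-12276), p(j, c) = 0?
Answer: -739507201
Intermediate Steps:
y = 25417 (y = 13141 + 12276 = 25417)
s(W) = 1
v = -23569 (v = 1 - 23570 = -23569)
(y + (24*(-5) + p(9, 10)))*(v - 5664) = (25417 + (24*(-5) + 0))*(-23569 - 5664) = (25417 + (-120 + 0))*(-29233) = (25417 - 120)*(-29233) = 25297*(-29233) = -739507201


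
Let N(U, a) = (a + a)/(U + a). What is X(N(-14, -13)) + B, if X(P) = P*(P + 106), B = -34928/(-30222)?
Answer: 127487336/1223991 ≈ 104.16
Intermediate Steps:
B = 17464/15111 (B = -34928*(-1/30222) = 17464/15111 ≈ 1.1557)
N(U, a) = 2*a/(U + a) (N(U, a) = (2*a)/(U + a) = 2*a/(U + a))
X(P) = P*(106 + P)
X(N(-14, -13)) + B = (2*(-13)/(-14 - 13))*(106 + 2*(-13)/(-14 - 13)) + 17464/15111 = (2*(-13)/(-27))*(106 + 2*(-13)/(-27)) + 17464/15111 = (2*(-13)*(-1/27))*(106 + 2*(-13)*(-1/27)) + 17464/15111 = 26*(106 + 26/27)/27 + 17464/15111 = (26/27)*(2888/27) + 17464/15111 = 75088/729 + 17464/15111 = 127487336/1223991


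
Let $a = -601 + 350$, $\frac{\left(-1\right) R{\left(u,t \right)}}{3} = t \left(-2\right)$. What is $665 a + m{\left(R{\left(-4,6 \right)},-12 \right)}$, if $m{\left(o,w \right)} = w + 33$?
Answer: $-166894$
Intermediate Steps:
$R{\left(u,t \right)} = 6 t$ ($R{\left(u,t \right)} = - 3 t \left(-2\right) = - 3 \left(- 2 t\right) = 6 t$)
$m{\left(o,w \right)} = 33 + w$
$a = -251$
$665 a + m{\left(R{\left(-4,6 \right)},-12 \right)} = 665 \left(-251\right) + \left(33 - 12\right) = -166915 + 21 = -166894$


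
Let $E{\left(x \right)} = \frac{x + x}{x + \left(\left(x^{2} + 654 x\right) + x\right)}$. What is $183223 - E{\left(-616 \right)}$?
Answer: $\frac{3664459}{20} \approx 1.8322 \cdot 10^{5}$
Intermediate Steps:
$E{\left(x \right)} = \frac{2 x}{x^{2} + 656 x}$ ($E{\left(x \right)} = \frac{2 x}{x + \left(x^{2} + 655 x\right)} = \frac{2 x}{x^{2} + 656 x}$)
$183223 - E{\left(-616 \right)} = 183223 - \frac{2}{656 - 616} = 183223 - \frac{2}{40} = 183223 - 2 \cdot \frac{1}{40} = 183223 - \frac{1}{20} = \frac{3664459}{20}$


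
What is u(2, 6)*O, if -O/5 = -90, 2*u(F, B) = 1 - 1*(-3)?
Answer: 900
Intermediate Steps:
u(F, B) = 2 (u(F, B) = (1 - 1*(-3))/2 = (1 + 3)/2 = (½)*4 = 2)
O = 450 (O = -5*(-90) = 450)
u(2, 6)*O = 2*450 = 900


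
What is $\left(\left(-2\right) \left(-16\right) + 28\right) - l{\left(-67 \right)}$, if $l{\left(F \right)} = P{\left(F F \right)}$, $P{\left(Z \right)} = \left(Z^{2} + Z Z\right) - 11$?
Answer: $-40302171$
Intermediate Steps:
$P{\left(Z \right)} = -11 + 2 Z^{2}$ ($P{\left(Z \right)} = \left(Z^{2} + Z^{2}\right) - 11 = 2 Z^{2} - 11 = -11 + 2 Z^{2}$)
$l{\left(F \right)} = -11 + 2 F^{4}$ ($l{\left(F \right)} = -11 + 2 \left(F F\right)^{2} = -11 + 2 \left(F^{2}\right)^{2} = -11 + 2 F^{4}$)
$\left(\left(-2\right) \left(-16\right) + 28\right) - l{\left(-67 \right)} = \left(\left(-2\right) \left(-16\right) + 28\right) - \left(-11 + 2 \left(-67\right)^{4}\right) = \left(32 + 28\right) - \left(-11 + 2 \cdot 20151121\right) = 60 - \left(-11 + 40302242\right) = 60 - 40302231 = -40302171$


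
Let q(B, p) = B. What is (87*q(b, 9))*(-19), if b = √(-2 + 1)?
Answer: -1653*I ≈ -1653.0*I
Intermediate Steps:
b = I (b = √(-1) = I ≈ 1.0*I)
(87*q(b, 9))*(-19) = (87*I)*(-19) = -1653*I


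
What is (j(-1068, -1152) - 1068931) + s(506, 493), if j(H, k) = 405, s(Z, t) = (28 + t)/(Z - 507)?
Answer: -1069047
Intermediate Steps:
s(Z, t) = (28 + t)/(-507 + Z)
(j(-1068, -1152) - 1068931) + s(506, 493) = (405 - 1068931) + (28 + 493)/(-507 + 506) = -1068526 + 521/(-1) = -1068526 - 1*521 = -1068526 - 521 = -1069047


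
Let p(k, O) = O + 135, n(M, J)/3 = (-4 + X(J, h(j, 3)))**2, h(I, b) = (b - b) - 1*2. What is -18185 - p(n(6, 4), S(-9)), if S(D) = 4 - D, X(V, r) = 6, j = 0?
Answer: -18333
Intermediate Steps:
h(I, b) = -2 (h(I, b) = 0 - 2 = -2)
n(M, J) = 12 (n(M, J) = 3*(-4 + 6)**2 = 3*2**2 = 3*4 = 12)
p(k, O) = 135 + O
-18185 - p(n(6, 4), S(-9)) = -18185 - (135 + (4 - 1*(-9))) = -18185 - (135 + (4 + 9)) = -18185 - (135 + 13) = -18185 - 1*148 = -18185 - 148 = -18333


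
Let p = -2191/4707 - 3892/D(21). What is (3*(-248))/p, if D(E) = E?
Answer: 3502008/874555 ≈ 4.0043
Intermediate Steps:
p = -874555/4707 (p = -2191/4707 - 3892/21 = -2191*1/4707 - 3892*1/21 = -2191/4707 - 556/3 = -874555/4707 ≈ -185.80)
(3*(-248))/p = (3*(-248))/(-874555/4707) = -744*(-4707/874555) = 3502008/874555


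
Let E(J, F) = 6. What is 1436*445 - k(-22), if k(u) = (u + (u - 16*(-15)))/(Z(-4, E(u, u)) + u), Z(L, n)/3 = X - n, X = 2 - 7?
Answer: 35146296/55 ≈ 6.3902e+5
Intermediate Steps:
X = -5
Z(L, n) = -15 - 3*n (Z(L, n) = 3*(-5 - n) = -15 - 3*n)
k(u) = (240 + 2*u)/(-33 + u) (k(u) = (u + (u - 16*(-15)))/((-15 - 3*6) + u) = (u + (u + 240))/((-15 - 18) + u) = (u + (240 + u))/(-33 + u) = (240 + 2*u)/(-33 + u))
1436*445 - k(-22) = 1436*445 - 2*(120 - 22)/(-33 - 22) = 639020 - 2*98/(-55) = 639020 - 2*(-1)*98/55 = 639020 - 1*(-196/55) = 639020 + 196/55 = 35146296/55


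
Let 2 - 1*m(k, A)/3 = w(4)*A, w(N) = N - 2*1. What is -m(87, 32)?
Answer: 186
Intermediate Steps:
w(N) = -2 + N (w(N) = N - 2 = -2 + N)
m(k, A) = 6 - 6*A (m(k, A) = 6 - 3*(-2 + 4)*A = 6 - 6*A)
-m(87, 32) = -(6 - 6*32) = -(6 - 192) = -1*(-186) = 186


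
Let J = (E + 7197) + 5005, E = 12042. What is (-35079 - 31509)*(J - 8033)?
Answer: -1079458068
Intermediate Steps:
J = 24244 (J = (12042 + 7197) + 5005 = 19239 + 5005 = 24244)
(-35079 - 31509)*(J - 8033) = (-35079 - 31509)*(24244 - 8033) = -66588*16211 = -1079458068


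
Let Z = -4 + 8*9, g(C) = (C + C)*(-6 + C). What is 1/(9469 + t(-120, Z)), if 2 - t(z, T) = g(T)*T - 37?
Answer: -1/563868 ≈ -1.7735e-6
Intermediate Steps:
g(C) = 2*C*(-6 + C) (g(C) = (2*C)*(-6 + C) = 2*C*(-6 + C))
Z = 68 (Z = -4 + 72 = 68)
t(z, T) = 39 - 2*T²*(-6 + T) (t(z, T) = 2 - ((2*T*(-6 + T))*T - 37) = 2 - (2*T²*(-6 + T) - 37) = 2 - (-37 + 2*T²*(-6 + T)) = 2 + (37 - 2*T²*(-6 + T)) = 39 - 2*T²*(-6 + T))
1/(9469 + t(-120, Z)) = 1/(9469 + (39 + 2*68²*(6 - 1*68))) = 1/(9469 + (39 + 2*4624*(6 - 68))) = 1/(9469 + (39 + 2*4624*(-62))) = 1/(9469 + (39 - 573376)) = 1/(9469 - 573337) = 1/(-563868) = -1/563868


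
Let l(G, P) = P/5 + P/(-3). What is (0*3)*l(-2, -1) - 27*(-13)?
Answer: 351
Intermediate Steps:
l(G, P) = -2*P/15 (l(G, P) = P*(⅕) + P*(-⅓) = P/5 - P/3 = -2*P/15)
(0*3)*l(-2, -1) - 27*(-13) = (0*3)*(-2/15*(-1)) - 27*(-13) = 0*(2/15) + 351 = 0 + 351 = 351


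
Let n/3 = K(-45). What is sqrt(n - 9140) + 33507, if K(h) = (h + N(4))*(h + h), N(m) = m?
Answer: 33507 + sqrt(1930) ≈ 33551.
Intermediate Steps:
K(h) = 2*h*(4 + h) (K(h) = (h + 4)*(h + h) = (4 + h)*(2*h) = 2*h*(4 + h))
n = 11070 (n = 3*(2*(-45)*(4 - 45)) = 3*(2*(-45)*(-41)) = 3*3690 = 11070)
sqrt(n - 9140) + 33507 = sqrt(11070 - 9140) + 33507 = sqrt(1930) + 33507 = 33507 + sqrt(1930)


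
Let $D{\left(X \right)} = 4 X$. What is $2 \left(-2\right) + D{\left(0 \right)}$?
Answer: $-4$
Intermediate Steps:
$2 \left(-2\right) + D{\left(0 \right)} = 2 \left(-2\right) + 4 \cdot 0 = -4 + 0 = -4$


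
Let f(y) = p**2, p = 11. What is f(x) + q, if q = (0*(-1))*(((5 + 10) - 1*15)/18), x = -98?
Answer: 121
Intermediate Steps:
f(y) = 121 (f(y) = 11**2 = 121)
q = 0 (q = 0*((15 - 15)*(1/18)) = 0*(0*(1/18)) = 0*0 = 0)
f(x) + q = 121 + 0 = 121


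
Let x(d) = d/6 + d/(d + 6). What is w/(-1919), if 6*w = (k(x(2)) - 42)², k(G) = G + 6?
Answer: -180625/1658016 ≈ -0.10894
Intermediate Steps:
x(d) = d/6 + d/(6 + d) (x(d) = d*(⅙) + d/(6 + d) = d/6 + d/(6 + d))
k(G) = 6 + G
w = 180625/864 (w = ((6 + (⅙)*2*(12 + 2)/(6 + 2)) - 42)²/6 = ((6 + (⅙)*2*14/8) - 42)²/6 = ((6 + (⅙)*2*(⅛)*14) - 42)²/6 = ((6 + 7/12) - 42)²/6 = (79/12 - 42)²/6 = (-425/12)²/6 = (⅙)*(180625/144) = 180625/864 ≈ 209.06)
w/(-1919) = (180625/864)/(-1919) = (180625/864)*(-1/1919) = -180625/1658016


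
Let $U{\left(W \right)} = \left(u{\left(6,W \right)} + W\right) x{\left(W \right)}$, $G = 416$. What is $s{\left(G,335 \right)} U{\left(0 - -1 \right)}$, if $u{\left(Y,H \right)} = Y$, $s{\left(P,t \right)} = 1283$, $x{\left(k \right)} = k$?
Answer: $8981$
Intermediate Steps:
$U{\left(W \right)} = W \left(6 + W\right)$ ($U{\left(W \right)} = \left(6 + W\right) W = W \left(6 + W\right)$)
$s{\left(G,335 \right)} U{\left(0 - -1 \right)} = 1283 \left(0 - -1\right) \left(6 + \left(0 - -1\right)\right) = 1283 \left(0 + 1\right) \left(6 + \left(0 + 1\right)\right) = 1283 \cdot 1 \left(6 + 1\right) = 1283 \cdot 1 \cdot 7 = 1283 \cdot 7 = 8981$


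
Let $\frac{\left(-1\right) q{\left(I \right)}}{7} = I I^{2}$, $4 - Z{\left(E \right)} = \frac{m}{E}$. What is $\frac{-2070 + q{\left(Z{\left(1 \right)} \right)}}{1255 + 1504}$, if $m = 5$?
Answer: $- \frac{2063}{2759} \approx -0.74774$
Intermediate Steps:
$Z{\left(E \right)} = 4 - \frac{5}{E}$
$q{\left(I \right)} = - 7 I^{3}$ ($q{\left(I \right)} = - 7 I I^{2} = - 7 I^{3}$)
$\frac{-2070 + q{\left(Z{\left(1 \right)} \right)}}{1255 + 1504} = \frac{-2070 - 7 \left(4 - \frac{5}{1}\right)^{3}}{1255 + 1504} = \frac{-2070 - 7 \left(4 - 5\right)^{3}}{2759} = \left(-2070 - 7 \left(4 - 5\right)^{3}\right) \frac{1}{2759} = \left(-2070 - 7 \left(-1\right)^{3}\right) \frac{1}{2759} = \left(-2070 - -7\right) \frac{1}{2759} = \left(-2070 + 7\right) \frac{1}{2759} = \left(-2063\right) \frac{1}{2759} = - \frac{2063}{2759}$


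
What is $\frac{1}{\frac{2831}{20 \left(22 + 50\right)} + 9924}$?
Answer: $\frac{1440}{14293391} \approx 0.00010075$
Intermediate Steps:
$\frac{1}{\frac{2831}{20 \left(22 + 50\right)} + 9924} = \frac{1}{\frac{2831}{20 \cdot 72} + 9924} = \frac{1}{\frac{2831}{1440} + 9924} = \frac{1}{\frac{14293391}{1440}} = \frac{1440}{14293391}$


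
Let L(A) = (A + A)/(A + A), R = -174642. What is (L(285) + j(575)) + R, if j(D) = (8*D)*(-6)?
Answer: -202241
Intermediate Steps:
j(D) = -48*D
L(A) = 1 (L(A) = (2*A)/((2*A)) = (2*A)*(1/(2*A)) = 1)
(L(285) + j(575)) + R = (1 - 48*575) - 174642 = (1 - 27600) - 174642 = -27599 - 174642 = -202241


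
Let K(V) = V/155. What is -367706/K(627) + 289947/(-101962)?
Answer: -830206838347/9132882 ≈ -90903.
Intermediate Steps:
K(V) = V/155 (K(V) = V*(1/155) = V/155)
-367706/K(627) + 289947/(-101962) = -367706/((1/155)*627) + 289947/(-101962) = -367706/627/155 + 289947*(-1/101962) = -367706*155/627 - 41421/14566 = -56994430/627 - 41421/14566 = -830206838347/9132882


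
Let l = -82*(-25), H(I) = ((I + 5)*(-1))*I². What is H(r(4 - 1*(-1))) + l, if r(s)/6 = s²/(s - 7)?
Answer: 395800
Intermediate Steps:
r(s) = 6*s²/(-7 + s) (r(s) = 6*(s²/(s - 7)) = 6*(s²/(-7 + s)) = 6*s²/(-7 + s))
H(I) = I²*(-5 - I) (H(I) = ((5 + I)*(-1))*I² = (-5 - I)*I² = I²*(-5 - I))
l = 2050
H(r(4 - 1*(-1))) + l = (6*(4 - 1*(-1))²/(-7 + (4 - 1*(-1))))²*(-5 - 6*(4 - 1*(-1))²/(-7 + (4 - 1*(-1)))) + 2050 = (6*(4 + 1)²/(-7 + (4 + 1)))²*(-5 - 6*(4 + 1)²/(-7 + (4 + 1))) + 2050 = (6*5²/(-7 + 5))²*(-5 - 6*5²/(-7 + 5)) + 2050 = (6*25/(-2))²*(-5 - 6*25/(-2)) + 2050 = (6*25*(-½))²*(-5 - 6*25*(-1)/2) + 2050 = (-75)²*(-5 - 1*(-75)) + 2050 = 5625*(-5 + 75) + 2050 = 5625*70 + 2050 = 393750 + 2050 = 395800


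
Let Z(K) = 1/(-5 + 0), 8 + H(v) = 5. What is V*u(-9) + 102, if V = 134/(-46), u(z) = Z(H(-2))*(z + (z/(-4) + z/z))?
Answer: 1973/20 ≈ 98.650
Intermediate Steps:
H(v) = -3 (H(v) = -8 + 5 = -3)
Z(K) = -⅕ (Z(K) = 1/(-5) = -⅕)
u(z) = -⅕ - 3*z/20 (u(z) = -(z + (z/(-4) + z/z))/5 = -(z + (z*(-¼) + 1))/5 = -(z + (-z/4 + 1))/5 = -(z + (1 - z/4))/5 = -(1 + 3*z/4)/5 = -⅕ - 3*z/20)
V = -67/23 (V = 134*(-1/46) = -67/23 ≈ -2.9130)
V*u(-9) + 102 = -67*(-⅕ - 3/20*(-9))/23 + 102 = -67*(-⅕ + 27/20)/23 + 102 = -67/23*23/20 + 102 = -67/20 + 102 = 1973/20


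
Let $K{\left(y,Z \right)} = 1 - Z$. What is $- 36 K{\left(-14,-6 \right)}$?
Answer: $-252$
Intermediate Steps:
$- 36 K{\left(-14,-6 \right)} = - 36 \left(1 - -6\right) = - 36 \left(1 + 6\right) = \left(-36\right) 7 = -252$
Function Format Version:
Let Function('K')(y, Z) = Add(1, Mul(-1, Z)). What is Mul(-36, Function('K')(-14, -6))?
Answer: -252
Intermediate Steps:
Mul(-36, Function('K')(-14, -6)) = Mul(-36, Add(1, Mul(-1, -6))) = Mul(-36, Add(1, 6)) = Mul(-36, 7) = -252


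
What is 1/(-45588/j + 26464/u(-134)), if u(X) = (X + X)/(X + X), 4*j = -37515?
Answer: 12505/330993104 ≈ 3.7780e-5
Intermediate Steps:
j = -37515/4 (j = (¼)*(-37515) = -37515/4 ≈ -9378.8)
u(X) = 1 (u(X) = (2*X)/((2*X)) = (2*X)*(1/(2*X)) = 1)
1/(-45588/j + 26464/u(-134)) = 1/(-45588/(-37515/4) + 26464/1) = 1/(-45588*(-4/37515) + 26464*1) = 1/(60784/12505 + 26464) = 1/(330993104/12505) = 12505/330993104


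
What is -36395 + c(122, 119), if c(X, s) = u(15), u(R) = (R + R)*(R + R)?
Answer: -35495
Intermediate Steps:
u(R) = 4*R² (u(R) = (2*R)*(2*R) = 4*R²)
c(X, s) = 900 (c(X, s) = 4*15² = 4*225 = 900)
-36395 + c(122, 119) = -36395 + 900 = -35495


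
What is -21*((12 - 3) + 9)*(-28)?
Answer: 10584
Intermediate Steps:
-21*((12 - 3) + 9)*(-28) = -21*(9 + 9)*(-28) = -21*18*(-28) = -378*(-28) = 10584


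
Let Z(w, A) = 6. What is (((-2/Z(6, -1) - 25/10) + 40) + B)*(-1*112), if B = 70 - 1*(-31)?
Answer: -46424/3 ≈ -15475.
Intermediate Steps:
B = 101 (B = 70 + 31 = 101)
(((-2/Z(6, -1) - 25/10) + 40) + B)*(-1*112) = (((-2/6 - 25/10) + 40) + 101)*(-1*112) = (((-2*⅙ - 25*⅒) + 40) + 101)*(-112) = (((-⅓ - 5/2) + 40) + 101)*(-112) = ((-17/6 + 40) + 101)*(-112) = (223/6 + 101)*(-112) = (829/6)*(-112) = -46424/3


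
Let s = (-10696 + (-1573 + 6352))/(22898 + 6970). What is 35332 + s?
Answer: 1055290259/29868 ≈ 35332.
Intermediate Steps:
s = -5917/29868 (s = (-10696 + 4779)/29868 = -5917*1/29868 = -5917/29868 ≈ -0.19811)
35332 + s = 35332 - 5917/29868 = 1055290259/29868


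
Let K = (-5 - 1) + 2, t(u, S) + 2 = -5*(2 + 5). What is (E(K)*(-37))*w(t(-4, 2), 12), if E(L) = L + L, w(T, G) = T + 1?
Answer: -10656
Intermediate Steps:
t(u, S) = -37 (t(u, S) = -2 - 5*(2 + 5) = -2 - 5*7 = -2 - 35 = -37)
K = -4 (K = -6 + 2 = -4)
w(T, G) = 1 + T
E(L) = 2*L
(E(K)*(-37))*w(t(-4, 2), 12) = ((2*(-4))*(-37))*(1 - 37) = -8*(-37)*(-36) = 296*(-36) = -10656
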